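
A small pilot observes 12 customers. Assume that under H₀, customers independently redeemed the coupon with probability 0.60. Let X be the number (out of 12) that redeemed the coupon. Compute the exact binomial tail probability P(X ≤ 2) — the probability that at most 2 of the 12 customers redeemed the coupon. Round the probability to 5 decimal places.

P = 0.00281

X is binomial with n = 12 and p = 0.60.
P(X ≤ 2) = C(12,0)·0.60^0·0.40^12 + C(12,1)·0.60^1·0.40^11 + C(12,2)·0.60^2·0.40^10.
= 0.000017 + 0.000302 + 0.002491 = 0.00281.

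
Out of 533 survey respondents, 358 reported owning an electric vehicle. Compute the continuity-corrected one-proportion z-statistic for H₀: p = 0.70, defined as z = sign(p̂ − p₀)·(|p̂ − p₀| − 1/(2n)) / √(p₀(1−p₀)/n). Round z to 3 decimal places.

The sample proportion is 358/533 = 0.67167. p̂ − p₀ = -0.028330.
1/(2n) = 0.000938.
Corrected numerator: |-0.028330| − 0.000938 = 0.027392.
Null standard error: √(0.70·0.30/533) = √0.000393996 = 0.019849.
z = (−)0.027392/0.019849 = -1.380.

z = -1.380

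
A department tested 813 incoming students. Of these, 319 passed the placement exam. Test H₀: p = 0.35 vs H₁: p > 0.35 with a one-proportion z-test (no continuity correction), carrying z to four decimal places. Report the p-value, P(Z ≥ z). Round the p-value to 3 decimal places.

With x = 319 successes in n = 813, p̂ = 0.39237.
Null standard error: √(0.35·0.65/813) = √0.000279828 = 0.016728.
Test statistic (full precision, shown to 4 dp): z = (319/813 − 0.35)/SE₀ ≈ 2.5331.
p-value = P(Z ≥ z) with z = 2.5331 → 0.006.

p-value = 0.006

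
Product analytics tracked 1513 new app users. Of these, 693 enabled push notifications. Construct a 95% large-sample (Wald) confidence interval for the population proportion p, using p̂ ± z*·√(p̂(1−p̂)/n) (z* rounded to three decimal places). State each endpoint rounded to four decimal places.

(0.4329, 0.4831)

With x = 693 successes in n = 1513, p̂ = 0.45803.
SE(p̂) = √(0.45803·0.54197/1513) = 0.012809.
The 95% critical value is z* = 1.960.
Margin = 1.960·0.012809 = 0.02511.
Interval: 0.45803 ± 0.02511 → (0.4329, 0.4831).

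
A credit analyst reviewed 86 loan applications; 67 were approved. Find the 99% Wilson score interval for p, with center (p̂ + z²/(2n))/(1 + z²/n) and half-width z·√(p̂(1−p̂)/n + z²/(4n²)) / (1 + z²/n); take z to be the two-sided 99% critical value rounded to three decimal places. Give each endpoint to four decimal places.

(0.6463, 0.8719)

p̂ = 67/86 = 0.77907; z = 2.576, so z² = 6.635776.
Denominator 1 + z²/n = 1 + 6.635776/86 = 1.077160.
Center = (0.77907 + 0.038580)/1.077160 = 0.75908.
Radicand: p̂(1−p̂)/n + z²/(4n²) = 0.002001396 + 0.000224303 = 0.002225699.
Half-width = 2.576·√0.002225699/1.077160 = 0.11282.
So the interval runs from 0.6463 to 0.8719.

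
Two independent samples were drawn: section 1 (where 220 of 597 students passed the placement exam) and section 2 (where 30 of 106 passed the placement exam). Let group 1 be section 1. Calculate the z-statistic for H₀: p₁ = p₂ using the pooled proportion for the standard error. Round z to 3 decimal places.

p̂₁ = 220/597 = 0.36851, p̂₂ = 30/106 = 0.28302.
Pooling: p̂ = 250/703 = 0.35562.
SE = √[p̂(1−p̂)(1/n₁+1/n₂)] = √[0.35562·0.64438·(1/597+1/106)] ≈ 0.050455.
z = (p̂₁ − p̂₂)/SE = (0.36851 − 0.28302)/0.050455 = 0.08549/0.050455 = 1.694.

z = 1.694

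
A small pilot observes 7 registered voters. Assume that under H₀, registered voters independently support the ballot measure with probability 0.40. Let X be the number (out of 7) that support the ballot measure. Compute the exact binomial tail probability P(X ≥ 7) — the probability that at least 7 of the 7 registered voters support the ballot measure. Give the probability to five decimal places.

X is binomial with n = 7 and p = 0.40.
P(X ≥ 7) = C(7,7)·0.40^7·0.60^0.
= 0.001638 = 0.00164.

P = 0.00164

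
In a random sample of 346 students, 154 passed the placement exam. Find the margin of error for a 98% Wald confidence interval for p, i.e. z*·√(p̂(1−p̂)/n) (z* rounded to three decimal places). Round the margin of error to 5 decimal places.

The sample proportion is 154/346 = 0.44509.
SE(p̂) = √(0.44509·0.55491/346) = 0.026718.
For 98% confidence, z* = 2.326.
Margin of error = z*·SE = 2.326 × 0.026718 = 0.06215.

ME = 0.06215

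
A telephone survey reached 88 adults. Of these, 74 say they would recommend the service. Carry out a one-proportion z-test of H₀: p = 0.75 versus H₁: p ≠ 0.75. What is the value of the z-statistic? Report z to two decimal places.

z = 1.97

Sample proportion p̂ = 74/88 = 0.84091.
Null standard error: √(0.75·0.25/88) = √0.002130682 = 0.046159.
z = (p̂ − p₀)/SE = (0.84091 − 0.75)/0.046159 = 1.97.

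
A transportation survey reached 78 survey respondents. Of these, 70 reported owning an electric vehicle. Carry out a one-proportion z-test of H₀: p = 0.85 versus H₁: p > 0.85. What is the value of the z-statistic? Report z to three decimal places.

p̂ = 70/78 = 0.89744.
Under H₀, SE = √(p₀(1−p₀)/n) = √(0.85·0.15/78) = √0.001634615 = 0.040430.
z = (0.89744 − 0.85)/0.040430 = 0.04744/0.040430 = 1.173.

z = 1.173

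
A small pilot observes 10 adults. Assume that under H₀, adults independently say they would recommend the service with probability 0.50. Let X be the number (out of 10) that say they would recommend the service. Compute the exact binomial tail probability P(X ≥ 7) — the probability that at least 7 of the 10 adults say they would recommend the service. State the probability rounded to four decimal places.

X is binomial with n = 10 and p = 0.50.
P(X ≥ 7) = C(10,7)·0.50^7·0.50^3 + C(10,8)·0.50^8·0.50^2 + C(10,9)·0.50^9·0.50^1 + C(10,10)·0.50^10·0.50^0.
= 0.117188 + 0.043945 + 0.009766 + 0.000977 = 0.1719.

P = 0.1719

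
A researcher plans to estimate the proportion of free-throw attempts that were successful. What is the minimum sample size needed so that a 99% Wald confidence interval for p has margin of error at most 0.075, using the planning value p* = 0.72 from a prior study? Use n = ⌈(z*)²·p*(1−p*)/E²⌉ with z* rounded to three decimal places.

n = 238

The 99% critical value is z* = 2.576.
p*(1−p*) = 0.2016.
(z*)²·p*(1−p*)/E² = 6.635776·0.2016/0.005625 = 237.826.
Rounding up, n = 238.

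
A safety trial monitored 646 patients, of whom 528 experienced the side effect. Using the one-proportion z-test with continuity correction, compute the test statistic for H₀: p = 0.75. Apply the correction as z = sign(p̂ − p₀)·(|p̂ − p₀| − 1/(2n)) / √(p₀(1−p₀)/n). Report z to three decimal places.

z = 3.907

p̂ = 528/646 = 0.81734. p̂ − p₀ = 0.067337.
Continuity correction 1/(2n) = 1/1292 = 0.000774.
Corrected numerator: |0.067337| − 0.000774 = 0.066563.
Null standard error: √(0.75·0.25/646) = √0.000290248 = 0.017037.
z = (+)0.066563/0.017037 = 3.907.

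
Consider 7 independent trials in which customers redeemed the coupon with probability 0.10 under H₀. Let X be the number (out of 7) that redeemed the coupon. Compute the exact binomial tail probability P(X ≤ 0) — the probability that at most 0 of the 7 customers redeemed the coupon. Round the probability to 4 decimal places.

X ~ Binomial(n=7, p=0.10).
P(X ≤ 0) = C(7,0)·0.10^0·0.90^7.
= 0.478297 = 0.4783.

P = 0.4783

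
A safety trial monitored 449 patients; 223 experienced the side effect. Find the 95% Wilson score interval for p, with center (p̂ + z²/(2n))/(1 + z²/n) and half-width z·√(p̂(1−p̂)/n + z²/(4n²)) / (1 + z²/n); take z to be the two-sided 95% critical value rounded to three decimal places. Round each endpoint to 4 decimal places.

(0.4506, 0.5427)

p̂ = 223/449 = 0.49666; z = 1.960, so z² = 3.841600.
1 + z²/n = 1.008556.
Center = (0.49666 + 0.004278)/1.008556 = 0.49669.
Radicand: p̂(1−p̂)/n + z²/(4n²) = 0.000556768 + 0.000004764 = 0.000561532.
Half-width = 1.960·√0.000561532/1.008556 = 0.04605.
CI: 0.49669 ± 0.04605 = (0.4506, 0.5427).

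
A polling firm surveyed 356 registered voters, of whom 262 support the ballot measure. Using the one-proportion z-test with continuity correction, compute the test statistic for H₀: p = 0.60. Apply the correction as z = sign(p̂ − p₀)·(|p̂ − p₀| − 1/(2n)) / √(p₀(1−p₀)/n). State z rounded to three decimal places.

The sample proportion is 262/356 = 0.73596. p̂ − p₀ = 0.135955.
1/(2n) = 0.001404.
Corrected numerator: |0.135955| − 0.001404 = 0.134551.
Null standard error: √(0.60·0.40/356) = √0.000674157 = 0.025965.
z = (+)0.134551/0.025965 = 5.182.

z = 5.182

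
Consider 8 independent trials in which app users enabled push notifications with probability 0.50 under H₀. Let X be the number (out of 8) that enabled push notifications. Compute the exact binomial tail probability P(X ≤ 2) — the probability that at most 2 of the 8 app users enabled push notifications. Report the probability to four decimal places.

P = 0.1445

X is binomial with n = 8 and p = 0.50.
P(X ≤ 2) = C(8,0)·0.50^0·0.50^8 + C(8,1)·0.50^1·0.50^7 + C(8,2)·0.50^2·0.50^6.
= 0.003906 + 0.031250 + 0.109375 = 0.1445.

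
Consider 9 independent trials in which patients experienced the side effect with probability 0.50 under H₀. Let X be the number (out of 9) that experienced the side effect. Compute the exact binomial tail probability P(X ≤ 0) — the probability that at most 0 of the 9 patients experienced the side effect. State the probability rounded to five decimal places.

P = 0.00195

X is binomial with n = 9 and p = 0.50.
P(X ≤ 0) = C(9,0)·0.50^0·0.50^9.
= 0.001953 = 0.00195.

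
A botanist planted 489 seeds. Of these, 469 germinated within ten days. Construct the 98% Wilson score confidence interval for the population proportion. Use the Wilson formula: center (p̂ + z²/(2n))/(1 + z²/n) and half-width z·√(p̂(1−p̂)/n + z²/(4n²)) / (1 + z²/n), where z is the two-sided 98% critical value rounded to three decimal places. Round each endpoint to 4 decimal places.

(0.9328, 0.9754)

Here p̂ = 469/489 = 0.95910 and z = 2.326 (z² = 5.410276).
Denominator 1 + z²/n = 1 + 5.410276/489 = 1.011064.
Adjusted center: (0.95910 + z²/(2n))/1.011064 = 0.95408.
Radicand: p̂(1−p̂)/n + z²/(4n²) = 0.000080219 + 0.000005656 = 0.000085875.
Half-width = 2.326·√0.000085875/1.011064 = 0.02132.
So the interval runs from 0.9328 to 0.9754.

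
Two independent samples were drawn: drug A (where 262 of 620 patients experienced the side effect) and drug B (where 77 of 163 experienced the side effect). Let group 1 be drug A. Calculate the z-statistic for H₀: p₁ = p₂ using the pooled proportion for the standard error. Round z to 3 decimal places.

z = -1.142

p̂₁ = 262/620 = 0.42258, p̂₂ = 77/163 = 0.47239.
Pooling: p̂ = 339/783 = 0.43295.
SE = √[p̂(1−p̂)(1/n₁+1/n₂)] = √[0.43295·0.56705·(1/620+1/163)] ≈ 0.043613.
z = -0.04981/0.043613 = -1.142.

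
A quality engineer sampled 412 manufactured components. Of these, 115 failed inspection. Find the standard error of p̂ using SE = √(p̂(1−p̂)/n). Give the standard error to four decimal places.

SE = 0.0221

p̂ = 115/412 = 0.27913.
p̂(1−p̂) = 0.27913·0.72087 = 0.201216.
SE = √(0.201216/412) = √0.000488388 = 0.0221.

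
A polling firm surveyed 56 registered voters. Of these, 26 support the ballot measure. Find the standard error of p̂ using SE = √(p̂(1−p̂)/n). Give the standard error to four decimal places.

Sample proportion p̂ = 26/56 = 0.46429.
p̂(1−p̂) = 0.46429·0.53571 = 0.248725.
SE = √(0.248725/56) = 0.0666.

SE = 0.0666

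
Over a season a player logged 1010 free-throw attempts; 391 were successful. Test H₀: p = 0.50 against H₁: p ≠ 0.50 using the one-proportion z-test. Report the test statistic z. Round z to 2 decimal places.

z = -7.17

With x = 391 successes in n = 1010, p̂ = 0.38713.
SE₀ = √(0.50·0.50/1010) = 0.015733.
z = (p̂ − p₀)/SE = (0.38713 − 0.50)/0.015733 = -7.17.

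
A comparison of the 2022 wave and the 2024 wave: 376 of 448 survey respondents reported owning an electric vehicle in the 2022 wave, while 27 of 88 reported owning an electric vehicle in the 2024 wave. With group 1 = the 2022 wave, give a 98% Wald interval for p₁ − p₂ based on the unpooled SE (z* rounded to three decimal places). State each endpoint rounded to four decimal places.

(0.4112, 0.6537)

p̂₁ = 376/448 = 0.83929, p̂₂ = 27/88 = 0.30682; p̂₁ − p̂₂ = 0.53247.
Unpooled SE = √(p̂₁(1−p̂₁)/n₁ + p̂₂(1−p̂₂)/n₂) = √(0.000301083 + 0.002416827) = 0.052134.
For 98% confidence, z* = 2.326. Margin of error = 0.12126.
CI: 0.53247 ± 0.12126 = (0.4112, 0.6537).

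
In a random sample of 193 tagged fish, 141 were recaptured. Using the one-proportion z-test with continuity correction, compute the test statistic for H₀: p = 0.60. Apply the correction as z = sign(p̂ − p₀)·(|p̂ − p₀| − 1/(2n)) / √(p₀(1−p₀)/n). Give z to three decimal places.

Sample proportion p̂ = 141/193 = 0.73057. p̂ − p₀ = 0.130570.
Continuity correction 1/(2n) = 1/386 = 0.002591.
Corrected numerator: |0.130570| − 0.002591 = 0.127979.
Under H₀, SE = √(p₀(1−p₀)/n) = √(0.60·0.40/193) = √0.001243523 = 0.035264.
z = (+)0.127979/0.035264 = 3.629.

z = 3.629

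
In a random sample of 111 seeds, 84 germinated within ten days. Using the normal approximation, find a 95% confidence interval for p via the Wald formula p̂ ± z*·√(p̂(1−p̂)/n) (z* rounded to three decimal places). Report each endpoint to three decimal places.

(0.677, 0.837)

The sample proportion is 84/111 = 0.75676.
SE(p̂) = √(0.75676·0.24324/111) = 0.040723.
The 95% critical value is z* = 1.960.
Margin of error: 1.960 × 0.040723 = 0.07982.
CI: 0.75676 ± 0.07982 = (0.677, 0.837).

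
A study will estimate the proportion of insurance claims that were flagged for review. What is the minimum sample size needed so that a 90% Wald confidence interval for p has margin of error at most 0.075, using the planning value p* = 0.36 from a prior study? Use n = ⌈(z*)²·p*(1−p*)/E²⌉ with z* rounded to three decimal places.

n = 111

The 90% critical value is z* = 1.645.
p*(1−p*) = 0.36·0.64 = 0.2304.
(z*)²·p*(1−p*)/E² = 2.706025·0.2304/0.005625 = 110.839.
Rounding up, n = 111.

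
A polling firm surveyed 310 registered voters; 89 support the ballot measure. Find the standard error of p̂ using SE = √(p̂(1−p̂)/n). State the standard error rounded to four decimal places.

SE = 0.0257

Sample proportion p̂ = 89/310 = 0.28710.
p̂(1−p̂) = 0.28710·0.71290 = 0.204674.
Dividing by n and taking the root: √0.000660239 = 0.0257.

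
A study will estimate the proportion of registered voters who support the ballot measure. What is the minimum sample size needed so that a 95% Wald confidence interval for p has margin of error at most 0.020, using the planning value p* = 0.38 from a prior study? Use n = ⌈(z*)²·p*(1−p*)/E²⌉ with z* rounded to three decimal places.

z* = 1.960 at the 95% level.
p*(1−p*) = 0.38·0.62 = 0.2356.
(z*)²·p*(1−p*)/E² = 3.841600·0.2356/0.000400 = 2262.702.
⌈2262.702⌉ = 2263.

n = 2263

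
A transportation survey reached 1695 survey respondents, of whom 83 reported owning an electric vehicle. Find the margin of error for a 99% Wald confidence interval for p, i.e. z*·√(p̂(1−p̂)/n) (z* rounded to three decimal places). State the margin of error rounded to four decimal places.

The sample proportion is 83/1695 = 0.04897.
Standard error of p̂: √(0.046570/1695) = √0.000027475 = 0.005242.
For 99% confidence, z* = 2.576.
So ME = 0.0135.

ME = 0.0135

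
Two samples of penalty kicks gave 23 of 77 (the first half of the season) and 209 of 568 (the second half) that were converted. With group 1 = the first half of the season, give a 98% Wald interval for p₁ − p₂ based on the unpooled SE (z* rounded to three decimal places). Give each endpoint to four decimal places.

(-0.1994, 0.0609)

p̂₁ = 23/77 = 0.29870, p̂₂ = 209/568 = 0.36796; p̂₁ − p̂₂ = -0.06926.
SE = √(0.002720504 + 0.000409445) = √0.003129949 = 0.055946.
The 98% critical value is z* = 2.326. Margin of error = 0.13013.
Interval: -0.06926 ± 0.13013 → (-0.1994, 0.0609).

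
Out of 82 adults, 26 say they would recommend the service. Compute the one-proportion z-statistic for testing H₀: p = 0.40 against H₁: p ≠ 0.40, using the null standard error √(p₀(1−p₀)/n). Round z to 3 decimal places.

With x = 26 successes in n = 82, p̂ = 0.31707.
SE₀ = √(0.40·0.60/82) = 0.054100.
z = (0.31707 − 0.40)/0.054100 = -0.08293/0.054100 = -1.533.

z = -1.533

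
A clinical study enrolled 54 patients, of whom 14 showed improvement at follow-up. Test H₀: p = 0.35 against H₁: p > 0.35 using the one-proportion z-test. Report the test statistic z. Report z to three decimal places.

With x = 14 successes in n = 54, p̂ = 0.25926.
SE₀ = √(0.35·0.65/54) = 0.064907.
Test statistic: z = -0.09074/0.064907 = -1.398.

z = -1.398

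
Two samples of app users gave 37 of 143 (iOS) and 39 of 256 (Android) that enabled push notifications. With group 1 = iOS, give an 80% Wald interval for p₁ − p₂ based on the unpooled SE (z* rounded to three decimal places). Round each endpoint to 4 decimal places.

p̂₁ = 37/143 = 0.25874, p̂₂ = 39/256 = 0.15234; p̂₁ − p̂₂ = 0.10640.
Unpooled SE = √(p̂₁(1−p̂₁)/n₁ + p̂₂(1−p̂₂)/n₂) = √(0.001341218 + 0.000504434) = 0.042961.
For 80% confidence, z* = 1.282. Margin of error = 0.05508.
CI: 0.10640 ± 0.05508 = (0.0513, 0.1615).

(0.0513, 0.1615)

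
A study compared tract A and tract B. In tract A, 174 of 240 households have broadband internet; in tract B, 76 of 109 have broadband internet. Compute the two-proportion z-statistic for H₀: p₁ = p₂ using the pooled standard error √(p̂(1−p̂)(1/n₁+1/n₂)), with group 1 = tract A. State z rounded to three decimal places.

p̂₁ = 174/240 = 0.72500, p̂₂ = 76/109 = 0.69725.
Pooling: p̂ = 250/349 = 0.71633.
Pooled SE = √[0.2032003·0.01334098] ≈ 0.052066.
z = (p̂₁ − p̂₂)/SE = (0.72500 − 0.69725)/0.052066 = 0.02775/0.052066 = 0.533.

z = 0.533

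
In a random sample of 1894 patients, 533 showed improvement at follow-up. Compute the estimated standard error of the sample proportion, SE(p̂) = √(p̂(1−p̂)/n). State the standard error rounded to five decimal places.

The sample proportion is 533/1894 = 0.28141.
p̂(1−p̂) = 0.28141·0.71859 = 0.202218.
SE = √(0.202218/1894) = √0.000106768 = 0.01033.

SE = 0.01033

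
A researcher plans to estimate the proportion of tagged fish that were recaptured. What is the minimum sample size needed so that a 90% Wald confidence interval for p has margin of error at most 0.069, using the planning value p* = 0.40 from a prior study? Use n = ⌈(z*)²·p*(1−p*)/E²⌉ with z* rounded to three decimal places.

n = 137

For 90% confidence, z* = 1.645.
p*(1−p*) = 0.2400.
Required n before rounding: 2.706025 × 0.2400 / 0.069² = 136.410.
⌈136.410⌉ = 137.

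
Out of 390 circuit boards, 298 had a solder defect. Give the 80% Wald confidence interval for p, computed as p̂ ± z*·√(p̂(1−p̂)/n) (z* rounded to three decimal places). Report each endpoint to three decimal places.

(0.737, 0.792)

Sample proportion p̂ = 298/390 = 0.76410.
Standard error of p̂: √(0.180250/390) = √0.000462179 = 0.021498.
The 80% critical value is z* = 1.282.
Margin = 1.282·0.021498 = 0.02756.
CI: 0.76410 ± 0.02756 = (0.737, 0.792).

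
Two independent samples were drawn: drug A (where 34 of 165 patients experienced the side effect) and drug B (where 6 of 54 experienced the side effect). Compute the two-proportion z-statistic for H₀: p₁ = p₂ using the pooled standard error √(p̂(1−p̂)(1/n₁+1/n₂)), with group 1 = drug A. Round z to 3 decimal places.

p̂₁ = 34/165 = 0.20606, p̂₂ = 6/54 = 0.11111.
Pooled p̂ = (34+6)/(165+54) = 40/219 = 0.18265.
Pooled SE = √[0.1492880·0.02457912] ≈ 0.060575.
z = (p̂₁ − p̂₂)/SE = (0.20606 − 0.11111)/0.060575 = 0.09495/0.060575 = 1.567.

z = 1.567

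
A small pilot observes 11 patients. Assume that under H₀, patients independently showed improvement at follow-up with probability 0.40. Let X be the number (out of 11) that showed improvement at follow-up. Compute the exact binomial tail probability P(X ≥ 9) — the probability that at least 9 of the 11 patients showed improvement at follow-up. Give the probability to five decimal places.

P = 0.00592

X is binomial with n = 11 and p = 0.40.
P(X ≥ 9) = C(11,9)·0.40^9·0.60^2 + C(11,10)·0.40^10·0.60^1 + C(11,11)·0.40^11·0.60^0.
= 0.005190 + 0.000692 + 0.000042 = 0.00592.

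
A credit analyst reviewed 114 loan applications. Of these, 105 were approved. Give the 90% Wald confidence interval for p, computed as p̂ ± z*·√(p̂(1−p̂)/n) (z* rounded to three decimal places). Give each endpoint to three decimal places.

The sample proportion is 105/114 = 0.92105.
SE = √(p̂(1−p̂)/n) = √(0.072715/114) = 0.025256.
z* = 1.645 at the 90% level.
Margin = 1.645·0.025256 = 0.04155.
So the interval runs from 0.880 to 0.963.

(0.880, 0.963)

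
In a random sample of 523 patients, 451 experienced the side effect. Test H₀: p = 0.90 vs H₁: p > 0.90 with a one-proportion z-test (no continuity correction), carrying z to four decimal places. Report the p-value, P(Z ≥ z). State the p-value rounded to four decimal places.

p-value = 0.9980

Sample proportion p̂ = 451/523 = 0.86233.
SE₀ = √(0.90·0.10/523) = 0.013118.
Test statistic (full precision, shown to 4 dp): z = (451/523 − 0.90)/SE₀ ≈ -2.8714.
From the standard normal, P(Z ≥ z) = 0.9980.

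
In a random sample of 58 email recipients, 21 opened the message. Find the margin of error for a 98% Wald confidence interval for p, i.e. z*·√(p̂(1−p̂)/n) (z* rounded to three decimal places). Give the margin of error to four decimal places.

With x = 21 successes in n = 58, p̂ = 0.36207.
SE = √(p̂(1−p̂)/n) = √(0.230975/58) = 0.063106.
The 98% critical value is z* = 2.326.
ME = 2.326·0.063106 = 0.1468.

ME = 0.1468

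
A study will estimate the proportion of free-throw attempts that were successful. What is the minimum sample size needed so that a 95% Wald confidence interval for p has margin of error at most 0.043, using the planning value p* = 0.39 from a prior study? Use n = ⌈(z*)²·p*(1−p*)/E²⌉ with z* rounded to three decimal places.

For 95% confidence, z* = 1.960.
p*(1−p*) = 0.39·0.61 = 0.2379.
(z*)²·p*(1−p*)/E² = 3.841600·0.2379/0.001849 = 494.276.
Rounding up, n = 495.

n = 495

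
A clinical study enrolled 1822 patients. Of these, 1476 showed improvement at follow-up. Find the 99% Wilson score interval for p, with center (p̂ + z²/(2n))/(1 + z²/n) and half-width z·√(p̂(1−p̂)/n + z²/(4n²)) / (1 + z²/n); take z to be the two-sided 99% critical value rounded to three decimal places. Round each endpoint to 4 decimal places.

p̂ = 1476/1822 = 0.81010; z = 2.576, so z² = 6.635776.
1 + z²/n = 1.003642.
Center = (0.81010 + 0.001821)/1.003642 = 0.80897.
Radicand: p̂(1−p̂)/n + z²/(4n²) = 0.000084434 + 0.000000500 = 0.000084934.
Half-width = z·√(radicand)/denom = 2.576·0.009216/1.003642 = 0.02365.
So the interval runs from 0.7853 to 0.8326.

(0.7853, 0.8326)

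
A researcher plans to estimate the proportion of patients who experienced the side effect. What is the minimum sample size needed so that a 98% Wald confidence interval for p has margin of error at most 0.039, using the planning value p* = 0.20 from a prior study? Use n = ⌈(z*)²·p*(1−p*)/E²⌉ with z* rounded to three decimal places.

n = 570

For 98% confidence, z* = 2.326.
p*(1−p*) = 0.20·0.80 = 0.1600.
Required n before rounding: 5.410276 × 0.1600 / 0.039² = 569.128.
Rounding up, n = 570.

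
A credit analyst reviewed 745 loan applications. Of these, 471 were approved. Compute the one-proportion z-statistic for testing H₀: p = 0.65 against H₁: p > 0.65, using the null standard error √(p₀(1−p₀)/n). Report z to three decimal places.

The sample proportion is 471/745 = 0.63221.
SE₀ = √(0.65·0.35/745) = 0.017475.
Test statistic: z = -0.01779/0.017475 = -1.018.

z = -1.018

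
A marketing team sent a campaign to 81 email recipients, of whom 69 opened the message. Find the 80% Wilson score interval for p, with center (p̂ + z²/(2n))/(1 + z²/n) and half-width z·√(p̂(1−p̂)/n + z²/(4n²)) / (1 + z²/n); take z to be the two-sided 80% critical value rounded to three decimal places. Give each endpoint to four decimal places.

Here p̂ = 69/81 = 0.85185 and z = 1.282 (z² = 1.643524).
Denominator 1 + z²/n = 1 + 1.643524/81 = 1.020290.
Adjusted center: (0.85185 + z²/(2n))/1.020290 = 0.84485.
Radicand: p̂(1−p̂)/n + z²/(4n²) = 0.001558028 + 0.000062625 = 0.001620653.
Half-width = z·√(radicand)/denom = 1.282·0.040257/1.020290 = 0.05058.
So the interval runs from 0.7943 to 0.8954.

(0.7943, 0.8954)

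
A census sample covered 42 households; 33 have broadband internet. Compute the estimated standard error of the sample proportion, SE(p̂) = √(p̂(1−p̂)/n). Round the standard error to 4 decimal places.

Sample proportion p̂ = 33/42 = 0.78571.
p̂(1−p̂) = 0.168370.
SE = √(0.168370/42) = 0.0633.

SE = 0.0633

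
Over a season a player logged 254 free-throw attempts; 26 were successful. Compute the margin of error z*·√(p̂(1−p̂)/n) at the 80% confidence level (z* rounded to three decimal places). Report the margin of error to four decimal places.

ME = 0.0244

The sample proportion is 26/254 = 0.10236.
SE(p̂) = √(0.10236·0.89764/254) = 0.019020.
z* = 1.282 at the 80% level.
So ME = 0.0244.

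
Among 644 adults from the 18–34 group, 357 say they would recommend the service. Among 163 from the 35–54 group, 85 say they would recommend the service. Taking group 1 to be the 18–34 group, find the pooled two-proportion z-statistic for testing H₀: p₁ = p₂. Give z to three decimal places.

p̂₁ = 357/644 = 0.55435, p̂₂ = 85/163 = 0.52147.
Pooling: p̂ = 442/807 = 0.54771.
SE = √[p̂(1−p̂)(1/n₁+1/n₂)] = √[0.54771·0.45229·(1/644+1/163)] ≈ 0.043640.
z = (p̂₁ − p̂₂)/SE = (0.55435 − 0.52147)/0.043640 = 0.03288/0.043640 = 0.753.

z = 0.753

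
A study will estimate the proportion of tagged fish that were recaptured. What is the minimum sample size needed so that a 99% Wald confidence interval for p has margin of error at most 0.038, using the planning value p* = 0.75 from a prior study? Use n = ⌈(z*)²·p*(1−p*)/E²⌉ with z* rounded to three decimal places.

The 99% critical value is z* = 2.576.
p*(1−p*) = 0.75·0.25 = 0.1875.
Required n before rounding: 6.635776 × 0.1875 / 0.038² = 861.640.
Rounding up, n = 862.

n = 862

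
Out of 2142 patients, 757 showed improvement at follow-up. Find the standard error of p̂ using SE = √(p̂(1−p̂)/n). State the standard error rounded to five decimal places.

SE = 0.01033

p̂ = 757/2142 = 0.35341.
p̂(1−p̂) = 0.35341·0.64659 = 0.228511.
SE = √(0.228511/2142) = 0.01033.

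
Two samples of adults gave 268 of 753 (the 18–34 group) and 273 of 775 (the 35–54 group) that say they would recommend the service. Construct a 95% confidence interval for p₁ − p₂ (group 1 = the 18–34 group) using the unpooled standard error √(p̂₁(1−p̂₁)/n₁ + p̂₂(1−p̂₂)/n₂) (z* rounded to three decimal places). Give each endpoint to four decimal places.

p̂₁ = 0.35591, p̂₂ = 0.35226, so the observed difference is 0.00365.
SE = √(0.000304433 + 0.000294416) = √0.000598849 = 0.024471.
z* = 1.960 at the 95% level. Margin = 1.960·0.024471 = 0.04796.
So the interval runs from -0.0443 to 0.0516.

(-0.0443, 0.0516)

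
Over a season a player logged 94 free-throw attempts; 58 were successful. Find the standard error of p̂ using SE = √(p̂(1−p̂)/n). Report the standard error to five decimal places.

SE = 0.05014

The sample proportion is 58/94 = 0.61702.
p̂(1−p̂) = 0.236306.
SE = √(0.236306/94) = √0.002513894 = 0.05014.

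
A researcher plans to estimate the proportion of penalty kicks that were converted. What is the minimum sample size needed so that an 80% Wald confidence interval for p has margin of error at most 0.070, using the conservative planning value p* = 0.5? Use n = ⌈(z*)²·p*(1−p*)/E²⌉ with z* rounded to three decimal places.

z* = 1.282 at the 80% level.
p*(1−p*) = 0.50·0.50 = 0.2500.
(z*)²·p*(1−p*)/E² = 1.643524·0.2500/0.004900 = 83.853.
Rounding up, n = 84.

n = 84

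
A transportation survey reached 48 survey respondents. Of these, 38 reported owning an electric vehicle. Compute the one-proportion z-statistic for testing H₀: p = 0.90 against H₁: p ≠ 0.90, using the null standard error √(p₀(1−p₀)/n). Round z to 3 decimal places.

z = -2.502

Sample proportion p̂ = 38/48 = 0.79167.
Under H₀, SE = √(p₀(1−p₀)/n) = √(0.90·0.10/48) = √0.001875000 = 0.043301.
z = (p̂ − p₀)/SE = (0.79167 − 0.90)/0.043301 = -2.502.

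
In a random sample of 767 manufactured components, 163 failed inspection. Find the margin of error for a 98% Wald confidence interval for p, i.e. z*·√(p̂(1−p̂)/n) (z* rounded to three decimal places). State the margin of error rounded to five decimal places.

With x = 163 successes in n = 767, p̂ = 0.21252.
SE = √(p̂(1−p̂)/n) = √(0.167353/767) = 0.014771.
For 98% confidence, z* = 2.326.
ME = 2.326·0.014771 = 0.03436.

ME = 0.03436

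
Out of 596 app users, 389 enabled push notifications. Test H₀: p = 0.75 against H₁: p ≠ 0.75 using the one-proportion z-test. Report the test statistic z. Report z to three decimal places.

z = -5.487

The sample proportion is 389/596 = 0.65268.
Null standard error: √(0.75·0.25/596) = √0.000314597 = 0.017737.
Test statistic: z = -0.09732/0.017737 = -5.487.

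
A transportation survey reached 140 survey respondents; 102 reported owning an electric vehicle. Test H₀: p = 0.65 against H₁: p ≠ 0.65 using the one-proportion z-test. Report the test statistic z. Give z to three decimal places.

With x = 102 successes in n = 140, p̂ = 0.72857.
SE₀ = √(0.65·0.35/140) = 0.040311.
z = (p̂ − p₀)/SE = (0.72857 − 0.65)/0.040311 = 1.949.

z = 1.949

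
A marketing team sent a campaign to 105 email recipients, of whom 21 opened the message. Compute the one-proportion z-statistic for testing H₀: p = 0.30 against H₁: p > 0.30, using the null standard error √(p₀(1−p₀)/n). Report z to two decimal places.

With x = 21 successes in n = 105, p̂ = 0.20000.
SE₀ = √(0.30·0.70/105) = 0.044721.
Test statistic: z = -0.10000/0.044721 = -2.24.

z = -2.24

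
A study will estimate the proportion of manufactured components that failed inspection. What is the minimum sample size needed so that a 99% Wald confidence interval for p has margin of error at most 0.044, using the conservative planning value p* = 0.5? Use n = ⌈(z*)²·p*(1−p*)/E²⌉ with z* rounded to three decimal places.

n = 857

For 99% confidence, z* = 2.576.
p*(1−p*) = 0.50·0.50 = 0.2500.
Required n before rounding: 6.635776 × 0.2500 / 0.044² = 856.893.
Rounding up, n = 857.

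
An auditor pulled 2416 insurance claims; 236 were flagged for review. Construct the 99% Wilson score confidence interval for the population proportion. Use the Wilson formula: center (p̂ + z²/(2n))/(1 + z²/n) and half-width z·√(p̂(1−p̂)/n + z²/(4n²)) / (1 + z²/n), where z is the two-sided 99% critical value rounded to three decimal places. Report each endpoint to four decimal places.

(0.0832, 0.1144)

Here p̂ = 236/2416 = 0.09768 and z = 2.576 (z² = 6.635776).
1 + z²/n = 1.002747.
Adjusted center: (0.09768 + z²/(2n))/1.002747 = 0.09878.
Radicand: p̂(1−p̂)/n + z²/(4n²) = 0.000036482 + 0.000000284 = 0.000036766.
Half-width = 2.576·√0.000036766/1.002747 = 0.01558.
Interval: 0.09878 ± 0.01558 → (0.0832, 0.1144).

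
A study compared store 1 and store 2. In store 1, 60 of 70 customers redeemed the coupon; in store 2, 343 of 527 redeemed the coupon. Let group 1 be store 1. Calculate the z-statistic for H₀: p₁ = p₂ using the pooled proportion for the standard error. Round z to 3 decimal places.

p̂₁ = 60/70 = 0.85714, p̂₂ = 343/527 = 0.65085.
Pooled p̂ = (60+343)/(70+527) = 403/597 = 0.67504.
Pooled SE = √[0.2193603·0.01618325] ≈ 0.059582.
z = (p̂₁ − p̂₂)/SE = (0.85714 − 0.65085)/0.059582 = 0.20629/0.059582 = 3.462.

z = 3.462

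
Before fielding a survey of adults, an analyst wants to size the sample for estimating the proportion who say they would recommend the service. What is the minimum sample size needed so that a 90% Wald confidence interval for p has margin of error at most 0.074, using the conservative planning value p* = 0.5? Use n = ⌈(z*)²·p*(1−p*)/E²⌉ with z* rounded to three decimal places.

n = 124

The 90% critical value is z* = 1.645.
p*(1−p*) = 0.50·0.50 = 0.2500.
Required n before rounding: 2.706025 × 0.2500 / 0.074² = 123.540.
⌈123.540⌉ = 124.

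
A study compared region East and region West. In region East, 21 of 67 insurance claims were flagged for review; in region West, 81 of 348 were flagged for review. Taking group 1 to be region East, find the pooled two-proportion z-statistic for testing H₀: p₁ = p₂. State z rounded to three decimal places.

z = 1.404

Sample proportions: p̂₁ = 21/67 = 0.31343 and p̂₂ = 81/348 = 0.23276.
Pooled p̂ = (21+81)/(67+348) = 102/415 = 0.24578.
SE = √[p̂(1−p̂)(1/n₁+1/n₂)] = √[0.24578·0.75422·(1/67+1/348)] ≈ 0.057441.
z = (p̂₁ − p̂₂)/SE = (0.31343 − 0.23276)/0.057441 = 0.08067/0.057441 = 1.404.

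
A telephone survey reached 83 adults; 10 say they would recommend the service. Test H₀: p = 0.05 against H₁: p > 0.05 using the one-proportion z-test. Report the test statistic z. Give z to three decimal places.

z = 2.946

The sample proportion is 10/83 = 0.12048.
SE₀ = √(0.05·0.95/83) = 0.023923.
z = (p̂ − p₀)/SE = (0.12048 − 0.05)/0.023923 = 2.946.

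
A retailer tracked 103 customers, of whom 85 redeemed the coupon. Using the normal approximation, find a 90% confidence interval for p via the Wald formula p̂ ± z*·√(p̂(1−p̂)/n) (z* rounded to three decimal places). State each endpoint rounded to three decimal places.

With x = 85 successes in n = 103, p̂ = 0.82524.
SE(p̂) = √(0.82524·0.17476/103) = 0.037419.
For 90% confidence, z* = 1.645.
Margin of error: 1.645 × 0.037419 = 0.06155.
Interval: 0.82524 ± 0.06155 → (0.764, 0.887).

(0.764, 0.887)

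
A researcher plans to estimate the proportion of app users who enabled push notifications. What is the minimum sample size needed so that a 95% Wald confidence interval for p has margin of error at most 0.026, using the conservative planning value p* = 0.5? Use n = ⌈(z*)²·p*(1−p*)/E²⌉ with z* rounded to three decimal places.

n = 1421

For 95% confidence, z* = 1.960.
p*(1−p*) = 0.50·0.50 = 0.2500.
(z*)²·p*(1−p*)/E² = 3.841600·0.2500/0.000676 = 1420.710.
Rounding up, n = 1421.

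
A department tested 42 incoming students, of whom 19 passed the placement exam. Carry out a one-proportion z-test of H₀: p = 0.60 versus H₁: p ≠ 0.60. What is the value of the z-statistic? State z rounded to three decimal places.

z = -1.953

p̂ = 19/42 = 0.45238.
Under H₀, SE = √(p₀(1−p₀)/n) = √(0.60·0.40/42) = √0.005714286 = 0.075593.
Test statistic: z = -0.14762/0.075593 = -1.953.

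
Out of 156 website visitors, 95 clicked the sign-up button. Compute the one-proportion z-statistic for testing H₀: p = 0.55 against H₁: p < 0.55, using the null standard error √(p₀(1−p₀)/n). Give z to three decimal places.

z = 1.481

With x = 95 successes in n = 156, p̂ = 0.60897.
SE₀ = √(0.55·0.45/156) = 0.039831.
Test statistic: z = 0.05897/0.039831 = 1.481.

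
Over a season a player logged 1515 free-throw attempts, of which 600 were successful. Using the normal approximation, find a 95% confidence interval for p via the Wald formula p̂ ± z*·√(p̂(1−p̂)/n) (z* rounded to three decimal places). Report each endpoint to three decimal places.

(0.371, 0.421)

With x = 600 successes in n = 1515, p̂ = 0.39604.
SE(p̂) = √(0.39604·0.60396/1515) = 0.012565.
For 95% confidence, z* = 1.960.
Margin of error: 1.960 × 0.012565 = 0.02463.
CI: 0.39604 ± 0.02463 = (0.371, 0.421).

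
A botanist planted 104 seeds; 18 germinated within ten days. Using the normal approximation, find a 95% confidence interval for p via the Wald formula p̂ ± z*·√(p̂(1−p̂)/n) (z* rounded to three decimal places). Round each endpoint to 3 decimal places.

(0.100, 0.246)

The sample proportion is 18/104 = 0.17308.
SE = √(p̂(1−p̂)/n) = √(0.143121/104) = 0.037097.
For 95% confidence, z* = 1.960.
Margin = 1.960·0.037097 = 0.07271.
So the interval runs from 0.100 to 0.246.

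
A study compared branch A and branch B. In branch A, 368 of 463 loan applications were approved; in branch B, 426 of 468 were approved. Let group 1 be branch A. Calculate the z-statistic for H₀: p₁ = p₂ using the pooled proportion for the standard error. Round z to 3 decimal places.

p̂₁ = 368/463 = 0.79482, p̂₂ = 426/468 = 0.91026.
Pooled p̂ = (368+426)/(463+468) = 794/931 = 0.85285.
Pooled SE = √[0.1254994·0.00429658] ≈ 0.023221.
z = -0.11544/0.023221 = -4.971.

z = -4.971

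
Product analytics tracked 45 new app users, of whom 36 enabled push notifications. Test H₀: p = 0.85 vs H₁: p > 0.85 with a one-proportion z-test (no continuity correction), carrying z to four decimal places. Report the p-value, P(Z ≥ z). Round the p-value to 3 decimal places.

Sample proportion p̂ = 36/45 = 0.80000.
Under H₀, SE = √(p₀(1−p₀)/n) = √(0.85·0.15/45) = √0.002833333 = 0.053229.
z = (p̂ − p₀)/SE = (36/45 − 0.85)/0.053229 ≈ -0.9393.
p-value = P(Z ≥ z) with z = -0.9393 → 0.826.

p-value = 0.826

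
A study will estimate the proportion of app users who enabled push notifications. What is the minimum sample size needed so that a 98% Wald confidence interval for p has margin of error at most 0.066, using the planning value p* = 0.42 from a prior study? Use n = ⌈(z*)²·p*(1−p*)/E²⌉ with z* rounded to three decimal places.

The 98% critical value is z* = 2.326.
p*(1−p*) = 0.2436.
(z*)²·p*(1−p*)/E² = 5.410276·0.2436/0.004356 = 302.558.
⌈302.558⌉ = 303.

n = 303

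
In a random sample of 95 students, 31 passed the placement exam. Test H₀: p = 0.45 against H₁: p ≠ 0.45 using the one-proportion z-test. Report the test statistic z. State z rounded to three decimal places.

The sample proportion is 31/95 = 0.32632.
Under H₀, SE = √(p₀(1−p₀)/n) = √(0.45·0.55/95) = √0.002605263 = 0.051042.
z = (0.32632 − 0.45)/0.051042 = -0.12368/0.051042 = -2.423.

z = -2.423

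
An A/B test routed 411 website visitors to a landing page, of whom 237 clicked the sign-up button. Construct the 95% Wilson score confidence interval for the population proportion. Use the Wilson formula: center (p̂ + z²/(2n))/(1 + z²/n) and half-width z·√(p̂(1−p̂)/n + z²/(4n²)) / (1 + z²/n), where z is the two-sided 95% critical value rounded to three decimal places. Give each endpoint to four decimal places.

(0.5284, 0.6235)

Here p̂ = 237/411 = 0.57664 and z = 1.960 (z² = 3.841600).
Denominator 1 + z²/n = 1 + 3.841600/411 = 1.009347.
Adjusted center: (0.57664 + z²/(2n))/1.009347 = 0.57593.
Radicand: p̂(1−p̂)/n + z²/(4n²) = 0.000593980 + 0.000005685 = 0.000599665.
Half-width = 1.960·√0.000599665/1.009347 = 0.04755.
So the interval runs from 0.5284 to 0.6235.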